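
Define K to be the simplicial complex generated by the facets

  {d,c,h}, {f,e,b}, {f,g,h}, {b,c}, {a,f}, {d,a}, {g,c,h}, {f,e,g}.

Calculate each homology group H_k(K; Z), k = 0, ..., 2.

We work with the vertex ordering a < b < c < d < e < f < g < h. The simplices of K, each written with vertices in increasing order, are:

  0-simplices (8): a, b, c, d, e, f, g, h
  1-simplices (14): ad, af, bc, be, bf, cd, cg, ch, dh, ef, eg, fg, fh, gh
  2-simplices (5): bef, cdh, cgh, efg, fgh

giving chain groups C_0 ≅ Z^8, C_1 ≅ Z^14, C_2 ≅ Z^5.

The boundary map ∂_1: C_1 → C_0 maps an edge to its endpoints' difference, ∂[p,q] = q − p. For instance
  ∂eg = g − e.
As a 8×14 matrix over Z this has rank 7, with invariant factors (1,1,1,1,1,1,1).

∂_2: C_2 → C_1 sends each 2-simplex [p,q,r] to [q,r] − [p,r] + [p,q]. For instance
  ∂cgh = gh − ch + cg,
  ∂fgh = gh − fh + fg.
As a 14×5 matrix over Z this has rank 5, with invariant factors (1,1,1,1,1).

From H_k ≅ ker(∂_k) / im(∂_{k+1}) we obtain:

  H_0: rank C_0 − rank ∂_1 = 8 − 7 = 1, and the invariant factors of ∂_1 are all 1, so H_0 = Z.
  H_1: rank ker ∂_1 − rank ∂_2 = (14 − 7) − 5 = 2, and the invariant factors of ∂_2 are all 1, so H_1 = Z^2.
  H_2: rank ker ∂_2 − rank ∂_3 = (5 − 5) − 0 = 0, and there is no ∂_3, so H_2 = 0.

H_0 = Z,  H_1 = Z^2,  H_2 = 0.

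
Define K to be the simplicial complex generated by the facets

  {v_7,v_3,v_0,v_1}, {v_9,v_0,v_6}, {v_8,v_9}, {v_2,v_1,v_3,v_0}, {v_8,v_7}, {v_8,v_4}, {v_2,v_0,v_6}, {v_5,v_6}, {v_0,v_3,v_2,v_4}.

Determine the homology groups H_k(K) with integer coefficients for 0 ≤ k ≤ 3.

Fix the vertex order v_0 < v_1 < v_2 < v_3 < v_4 < v_5 < v_6 < v_7 < v_8 < v_9 and write every simplex with vertices in increasing order. Then dim K = 3 and the simplices of K are:

  0-simplices (10): [v_0], [v_1], [v_2], [v_3], [v_4], [v_5], [v_6], [v_7], [v_8], [v_9]
  1-simplices (20): (20 of them)
  2-simplices (12): (12 of them)
  3-simplices (3): [v_0,v_1,v_2,v_3], [v_0,v_1,v_3,v_7], [v_0,v_2,v_3,v_4]

Hence C_0 ≅ Z^10, C_1 ≅ Z^20, C_2 ≅ Z^12, C_3 ≅ Z^3.

Boundary ∂_1: C_1 → C_0 is given by ∂[p,q] = [q] − [p].
The 10×20 boundary matrix has rank 9 and Smith normal form diag(1,1,1,1,1,1,1,1,1).

∂_2: C_2 → C_1 sends each 2-simplex [p,q,r] to [q,r] − [p,r] + [p,q]. For instance
  ∂[v_1,v_2,v_3] = [v_2,v_3] − [v_1,v_3] + [v_1,v_2],
  ∂[v_0,v_2,v_3] = [v_2,v_3] − [v_0,v_3] + [v_0,v_2].
The resulting 20×12 matrix has rank 9, and its Smith normal form has invariant factors (1,1,1,1,1,1,1,1,1).

Boundary ∂_3: C_3 → C_2 sends each 3-simplex σ to the alternating sum Σ_i (−1)^i (σ with its i-th vertex removed). For instance
  ∂[v_0,v_1,v_2,v_3] = [v_1,v_2,v_3] − [v_0,v_2,v_3] + [v_0,v_1,v_3] − [v_0,v_1,v_2],
  ∂[v_0,v_1,v_3,v_7] = [v_1,v_3,v_7] − [v_0,v_3,v_7] + [v_0,v_1,v_7] − [v_0,v_1,v_3].
The resulting 12×3 matrix has rank 3, and its Smith normal form has invariant factors (1,1,1).

Reading off H_k = ker ∂_k / im ∂_{k+1}:

  H_0: rank C_0 − rank ∂_1 = 10 − 9 = 1, and the invariant factors of ∂_1 are all 1, so H_0 ≅ Z.
  H_1: rank ker ∂_1 − rank ∂_2 = (20 − 9) − 9 = 2, and the invariant factors of ∂_2 are all 1, so H_1 ≅ Z^2.
  H_2: rank ker ∂_2 − rank ∂_3 = (12 − 9) − 3 = 0, and the invariant factors of ∂_3 are all 1, so H_2 ≅ 0.
  H_3: rank ker ∂_3 − rank ∂_4 = (3 − 3) − 0 = 0, and there is no ∂_4, so H_3 ≅ 0.

H_0 = Z,  H_1 = Z^2,  H_2 = 0,  H_3 = 0.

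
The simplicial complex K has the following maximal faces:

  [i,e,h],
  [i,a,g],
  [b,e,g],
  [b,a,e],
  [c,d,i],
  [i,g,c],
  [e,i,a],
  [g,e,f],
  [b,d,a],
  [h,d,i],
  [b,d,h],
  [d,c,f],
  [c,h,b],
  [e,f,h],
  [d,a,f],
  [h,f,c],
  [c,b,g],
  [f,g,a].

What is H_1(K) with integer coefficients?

H_1 = Z ⊕ Z/2Z.

We work with the vertex ordering a < b < c < d < e < f < g < h < i. The simplices of K, each written with vertices in increasing order, are:

  0-simplices (9): a, b, c, d, e, f, g, h, i
  1-simplices (27): ab, ad, ae, af, ag, ai, bc, bd, be, bg, bh, cd, cf, cg, ch, ci, df, dh, di, ef, eg, eh, ei, fg, fh, gi, hi
  2-simplices (18): abd, abe, adf, aei, afg, agi, bcg, bch, bdh, beg, cdf, cdi, cfh, cgi, dhi, efg, efh, ehi

Hence C_0 ≅ Z^9, C_1 ≅ Z^27, C_2 ≅ Z^18.

Boundary ∂_1: C_1 → C_0 maps an edge to its endpoints' difference, ∂[p,q] = q − p.
As a 9×27 matrix over Z this has rank 8, with invariant factors (1,1,1,1,1,1,1,1).

The boundary map ∂_2: C_2 → C_1 acts by ∂[p,q,r] = [q,r] − [p,r] + [p,q]. For instance
  ∂bch = ch − bh + bc,
  ∂cdi = di − ci + cd.
The 27×18 boundary matrix has rank 18 and Smith normal form diag(1,1,1,1,1,1,1,1,1,1,1,1,1,1,1,1,1,2).

Now H_k = ker ∂_k / im ∂_{k+1}, so:

  H_1: rank ker ∂_1 − rank ∂_2 = (27 − 8) − 18 = 1, and ∂_2 has invariant factor 2 > 1, so H_1 = Z ⊕ Z/2Z.

(K is a triangulation of the Klein bottle.)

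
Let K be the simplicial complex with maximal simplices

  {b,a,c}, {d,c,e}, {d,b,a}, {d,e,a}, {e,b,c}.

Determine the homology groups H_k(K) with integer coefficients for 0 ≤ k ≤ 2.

H_0 ≅ Z,  H_1 ≅ Z,  H_2 = 0.

Order the vertices as a < b < c < d < e. Listing each simplex with vertices in this order, K has dimension 2 with simplices:

  0-simplices (5): a, b, c, d, e
  1-simplices (10): ab, ac, ad, ae, bc, bd, be, cd, ce, de
  2-simplices (5): abc, abd, ade, bce, cde

giving chain groups C_0 ≅ Z^5, C_1 ≅ Z^10, C_2 ≅ Z^5.

∂_1: C_1 → C_0 is given by ∂[p,q] = [q] − [p].
The 5×10 boundary matrix has rank 4 and Smith normal form diag(1,1,1,1).

The boundary map ∂_2: C_2 → C_1 sends each 2-simplex [p,q,r] to [q,r] − [p,r] + [p,q]. For instance
  ∂ade = de − ae + ad,
  ∂bce = ce − be + bc.
The resulting 10×5 matrix has rank 5, and its Smith normal form has invariant factors (1,1,1,1,1).

Now H_k = ker ∂_k / im ∂_{k+1}, so:

  H_0: rank C_0 − rank ∂_1 = 5 − 4 = 1, and the invariant factors of ∂_1 are all 1, so H_0 = Z.
  H_1: rank ker ∂_1 − rank ∂_2 = (10 − 4) − 5 = 1, and the invariant factors of ∂_2 are all 1, so H_1 = Z.
  H_2: rank ker ∂_2 − rank ∂_3 = (5 − 5) − 0 = 0, and there is no ∂_3, so H_2 = 0.

As a check, the Euler characteristic is 5 − 10 + 5 = 0, which agrees with 1 − 1 + 0 = 0.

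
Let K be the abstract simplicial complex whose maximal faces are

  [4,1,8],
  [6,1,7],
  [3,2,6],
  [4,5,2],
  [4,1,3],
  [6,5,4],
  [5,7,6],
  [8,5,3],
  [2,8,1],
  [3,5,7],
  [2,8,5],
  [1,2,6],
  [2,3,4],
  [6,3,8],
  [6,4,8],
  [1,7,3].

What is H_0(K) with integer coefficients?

H_0 = Z.

We work with the vertex ordering 1 < 2 < 3 < 4 < 5 < 6 < 7 < 8. The simplices of K, each written with vertices in increasing order, are:

  0-simplices (8): [1], [2], [3], [4], [5], [6], [7], [8]
  1-simplices (24): (24 of them)
  2-simplices (16): [1,2,6], [1,2,8], [1,3,4], [1,3,7], [1,4,8], [1,6,7], [2,3,4], [2,3,6], [2,4,5], [2,5,8], [3,5,7], [3,5,8], [3,6,8], [4,5,6], [4,6,8], [5,6,7]

Hence C_0 ≅ Z^8, C_1 ≅ Z^24, C_2 ≅ Z^16.

Boundary ∂_1: C_1 → C_0 maps an edge to its endpoints' difference, ∂[p,q] = q − p. For instance
  ∂[6,7] = [7] − [6].
As a 8×24 matrix over Z this has rank 7, with invariant factors (1,1,1,1,1,1,1).

The boundary map ∂_2: C_2 → C_1 maps a triangle to the signed sum of its edges. For instance
  ∂[1,3,7] = [3,7] − [1,7] + [1,3],
  ∂[3,5,7] = [5,7] − [3,7] + [3,5].
This gives a 24×16 integer matrix of rank 15; reducing to Smith normal form yields diagonal entries (1,1,1,1,1,1,1,1,1,1,1,1,1,1,1).

Now H_k = ker ∂_k / im ∂_{k+1}, so:

  H_0: rank C_0 − rank ∂_1 = 8 − 7 = 1, and the invariant factors of ∂_1 are all 1, so H_0 ≅ Z.

(K is a triangulation of the torus T^2.)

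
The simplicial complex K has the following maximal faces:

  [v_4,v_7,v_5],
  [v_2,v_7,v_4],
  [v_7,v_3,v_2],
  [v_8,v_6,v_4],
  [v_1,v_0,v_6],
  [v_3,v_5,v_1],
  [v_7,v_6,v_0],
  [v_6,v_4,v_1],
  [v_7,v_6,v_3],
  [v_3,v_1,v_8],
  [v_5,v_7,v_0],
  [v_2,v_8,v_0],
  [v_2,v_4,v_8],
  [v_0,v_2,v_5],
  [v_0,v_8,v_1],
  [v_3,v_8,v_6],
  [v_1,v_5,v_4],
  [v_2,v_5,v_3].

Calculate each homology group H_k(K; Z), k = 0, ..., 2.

Fix the vertex order v_0 < v_1 < v_2 < v_3 < v_4 < v_5 < v_6 < v_7 < v_8 and write every simplex with vertices in increasing order. Then dim K = 2 and the simplices of K are:

  0-simplices (9): [v_0], [v_1], [v_2], [v_3], [v_4], [v_5], [v_6], [v_7], [v_8]
  1-simplices (27): (27 of them)
  2-simplices (18): (18 of them)

giving chain groups C_0 ≅ Z^9, C_1 ≅ Z^27, C_2 ≅ Z^18.

Boundary ∂_1: C_1 → C_0 is given by ∂[p,q] = [q] − [p].
This gives a 9×27 integer matrix of rank 8; reducing to Smith normal form yields diagonal entries (1,1,1,1,1,1,1,1).

Boundary ∂_2: C_2 → C_1 acts by ∂[p,q,r] = [q,r] − [p,r] + [p,q]. For instance
  ∂[v_1,v_4,v_6] = [v_4,v_6] − [v_1,v_6] + [v_1,v_4],
  ∂[v_0,v_2,v_8] = [v_2,v_8] − [v_0,v_8] + [v_0,v_2].
The 27×18 boundary matrix has rank 18 and Smith normal form diag(1,1,1,1,1,1,1,1,1,1,1,1,1,1,1,1,1,2).

Computing H_k = (kernel of ∂_k) / (image of ∂_{k+1}):

  H_0: rank C_0 − rank ∂_1 = 9 − 8 = 1, and the invariant factors of ∂_1 are all 1, so H_0 ≅ Z.
  H_1: rank ker ∂_1 − rank ∂_2 = (27 − 8) − 18 = 1, and ∂_2 has invariant factor 2 > 1, so H_1 ≅ Z × Z/2.
  H_2: rank ker ∂_2 − rank ∂_3 = (18 − 18) − 0 = 0, and there is no ∂_3, so H_2 ≅ 0.

(K is a triangulation of the Klein bottle.)

H_0 = Z,  H_1 = Z × Z/2,  H_2 = 0.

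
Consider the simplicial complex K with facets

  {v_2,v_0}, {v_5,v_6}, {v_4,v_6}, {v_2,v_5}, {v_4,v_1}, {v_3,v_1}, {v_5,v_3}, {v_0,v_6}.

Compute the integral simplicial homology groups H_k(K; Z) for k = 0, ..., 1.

K has 7 vertices, 8 edges.
rank ∂_0 = 0, rank ∂_1 = 6 ⇒ b_0 = 7 − 0 − 6 = 1; all invariant factors of ∂_1 are 1 so no torsion. So H_0 = Z.
rank ∂_1 = 6, rank ∂_2 = 0 ⇒ b_1 = 8 − 6 − 0 = 2. So H_1 = Z^2.

H_0 = Z,  H_1 = Z^2.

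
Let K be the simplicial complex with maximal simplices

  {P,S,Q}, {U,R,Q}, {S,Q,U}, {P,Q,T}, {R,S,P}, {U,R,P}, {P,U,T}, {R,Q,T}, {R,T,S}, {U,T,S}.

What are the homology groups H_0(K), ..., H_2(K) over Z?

Take the total order P < Q < R < S < T < U on the vertex set. Then K (dimension 2) consists of the simplices:

  0-simplices (6): P, Q, R, S, T, U
  1-simplices (15): PQ, PR, PS, PT, PU, QR, QS, QT, QU, RS, RT, RU, ST, SU, TU
  2-simplices (10): PQS, PQT, PRS, PRU, PTU, QRT, QRU, QSU, RST, STU

Hence C_0 ≅ Z^6, C_1 ≅ Z^15, C_2 ≅ Z^10.

The boundary map ∂_1: C_1 → C_0 sends each edge [p,q] (with p < q) to q − p. For instance
  ∂SU = U − S.
The 6×15 boundary matrix has rank 5 and Smith normal form diag(1,1,1,1,1).

Boundary ∂_2: C_2 → C_1 sends each 2-simplex [p,q,r] to [q,r] − [p,r] + [p,q]. For instance
  ∂PRS = RS − PS + PR,
  ∂PTU = TU − PU + PT.
The resulting 15×10 matrix has rank 10, and its Smith normal form has invariant factors (1,1,1,1,1,1,1,1,1,2).

Now H_k = ker ∂_k / im ∂_{k+1}, so:

  H_0: rank C_0 − rank ∂_1 = 6 − 5 = 1, and the invariant factors of ∂_1 are all 1, so H_0 ≅ Z.
  H_1: rank ker ∂_1 − rank ∂_2 = (15 − 5) − 10 = 0, and ∂_2 has invariant factor 2 > 1, so H_1 ≅ Z/2Z.
  H_2: rank ker ∂_2 − rank ∂_3 = (10 − 10) − 0 = 0, and there is no ∂_3, so H_2 ≅ 0.

H_0 = Z,  H_1 = Z/2Z,  H_2 = 0.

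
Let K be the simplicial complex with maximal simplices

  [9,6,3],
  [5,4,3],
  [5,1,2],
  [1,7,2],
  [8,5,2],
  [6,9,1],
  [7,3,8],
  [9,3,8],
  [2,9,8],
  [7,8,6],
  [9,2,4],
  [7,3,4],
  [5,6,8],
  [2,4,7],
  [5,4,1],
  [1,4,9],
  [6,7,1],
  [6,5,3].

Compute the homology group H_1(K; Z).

Fix the vertex order 1 < 2 < 3 < 4 < 5 < 6 < 7 < 8 < 9 and write every simplex with vertices in increasing order. Then dim K = 2 and the simplices of K are:

  0-simplices (9): [1], [2], [3], [4], [5], [6], [7], [8], [9]
  1-simplices (27): (27 of them)
  2-simplices (18): [1,2,5], [1,2,7], [1,4,5], [1,4,9], [1,6,7], [1,6,9], [2,4,7], [2,4,9], [2,5,8], [2,8,9], [3,4,5], [3,4,7], [3,5,6], [3,6,9], [3,7,8], [3,8,9], [5,6,8], [6,7,8]

Hence C_0 ≅ Z^9, C_1 ≅ Z^27, C_2 ≅ Z^18.

The boundary map ∂_1: C_1 → C_0 is given by ∂[p,q] = [q] − [p].
The 9×27 boundary matrix has rank 8 and Smith normal form diag(1,1,1,1,1,1,1,1).

∂_2: C_2 → C_1 acts by ∂[p,q,r] = [q,r] − [p,r] + [p,q]. For instance
  ∂[1,2,7] = [2,7] − [1,7] + [1,2],
  ∂[6,7,8] = [7,8] − [6,8] + [6,7].
The resulting 27×18 matrix has rank 18, and its Smith normal form has invariant factors (1,1,1,1,1,1,1,1,1,1,1,1,1,1,1,1,1,2).

From H_k ≅ ker(∂_k) / im(∂_{k+1}) we obtain:

  H_1: rank ker ∂_1 − rank ∂_2 = (27 − 8) − 18 = 1, and ∂_2 has invariant factor 2 > 1, so H_1 ≅ Z ⊕ Z/2Z.

(K is a triangulation of the Klein bottle.)

H_1 = Z ⊕ Z/2Z.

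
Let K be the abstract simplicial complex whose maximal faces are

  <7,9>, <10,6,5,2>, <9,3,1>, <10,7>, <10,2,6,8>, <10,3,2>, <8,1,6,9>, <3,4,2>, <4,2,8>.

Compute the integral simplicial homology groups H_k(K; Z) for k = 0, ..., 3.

H_0 ≅ Z,  H_1 ≅ Z^2,  H_2 = 0,  H_3 = 0.

Order the vertices as 1 < 2 < 3 < 4 < 5 < 6 < 7 < 8 < 9 < 10. Listing each simplex with vertices in this order, K has dimension 3 with simplices:

  0-simplices (10): [1], [2], [3], [4], [5], [6], [7], [8], [9], [10]
  1-simplices (23): (23 of them)
  2-simplices (15): [1,3,9], [1,6,8], [1,6,9], [1,8,9], [2,3,4], [2,3,10], [2,4,8], [2,5,6], [2,5,10], [2,6,8], [2,6,10], [2,8,10], [5,6,10], [6,8,9], [6,8,10]
  3-simplices (3): [1,6,8,9], [2,5,6,10], [2,6,8,10]

Hence C_0 ≅ Z^10, C_1 ≅ Z^23, C_2 ≅ Z^15, C_3 ≅ Z^3.

Boundary ∂_1: C_1 → C_0 is given by ∂[p,q] = [q] − [p]. For instance
  ∂[1,3] = [3] − [1].
As a 10×23 matrix over Z this has rank 9, with invariant factors (1,1,1,1,1,1,1,1,1).

Boundary ∂_2: C_2 → C_1 maps a triangle to the signed sum of its edges. For instance
  ∂[1,8,9] = [8,9] − [1,9] + [1,8],
  ∂[2,6,8] = [6,8] − [2,8] + [2,6].
As a 23×15 matrix over Z this has rank 12, with invariant factors (1,1,1,1,1,1,1,1,1,1,1,1).

∂_3: C_3 → C_2 sends each 3-simplex σ to the alternating sum Σ_i (−1)^i (σ with its i-th vertex removed). For instance
  ∂[2,5,6,10] = [5,6,10] − [2,6,10] + [2,5,10] − [2,5,6],
  ∂[1,6,8,9] = [6,8,9] − [1,8,9] + [1,6,9] − [1,6,8].
As a 15×3 matrix over Z this has rank 3, with invariant factors (1,1,1).

Reading off H_k = ker ∂_k / im ∂_{k+1}:

  H_0: rank C_0 − rank ∂_1 = 10 − 9 = 1, and the invariant factors of ∂_1 are all 1, so H_0 ≅ Z.
  H_1: rank ker ∂_1 − rank ∂_2 = (23 − 9) − 12 = 2, and the invariant factors of ∂_2 are all 1, so H_1 ≅ Z^2.
  H_2: rank ker ∂_2 − rank ∂_3 = (15 − 12) − 3 = 0, and the invariant factors of ∂_3 are all 1, so H_2 ≅ 0.
  H_3: rank ker ∂_3 − rank ∂_4 = (3 − 3) − 0 = 0, and there is no ∂_4, so H_3 ≅ 0.

As a check, the Euler characteristic is 10 − 23 + 15 − 3 = -1, which agrees with 1 − 2 + 0 − 0 = -1.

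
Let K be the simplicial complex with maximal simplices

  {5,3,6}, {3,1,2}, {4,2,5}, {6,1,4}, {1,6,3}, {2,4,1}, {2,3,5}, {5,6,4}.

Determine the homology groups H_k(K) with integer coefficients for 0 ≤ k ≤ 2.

K has 6 vertices, 12 edges, 8 triangles.
rank ∂_0 = 0, rank ∂_1 = 5 ⇒ b_0 = 6 − 0 − 5 = 1; all invariant factors of ∂_1 are 1 so no torsion. So H_0 ≅ Z.
rank ∂_1 = 5, rank ∂_2 = 7 ⇒ b_1 = 12 − 5 − 7 = 0; all invariant factors of ∂_2 are 1 so no torsion. So H_1 ≅ 0.
rank ∂_2 = 7, rank ∂_3 = 0 ⇒ b_2 = 8 − 7 − 0 = 1. So H_2 ≅ Z.

H_0 ≅ Z,  H_1 = 0,  H_2 ≅ Z.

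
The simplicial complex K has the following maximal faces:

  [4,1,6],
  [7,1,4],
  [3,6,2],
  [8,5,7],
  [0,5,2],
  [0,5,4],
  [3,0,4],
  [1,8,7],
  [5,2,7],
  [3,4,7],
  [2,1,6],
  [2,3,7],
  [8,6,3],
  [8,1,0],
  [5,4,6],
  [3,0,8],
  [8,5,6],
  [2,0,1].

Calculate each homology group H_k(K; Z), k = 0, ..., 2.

K has 9 vertices, 27 edges, 18 triangles.
rank ∂_0 = 0, rank ∂_1 = 8 ⇒ b_0 = 9 − 0 − 8 = 1; all invariant factors of ∂_1 are 1 so no torsion. So H_0 = Z.
rank ∂_1 = 8, rank ∂_2 = 17 ⇒ b_1 = 27 − 8 − 17 = 2; all invariant factors of ∂_2 are 1 so no torsion. So H_1 = Z^2.
rank ∂_2 = 17, rank ∂_3 = 0 ⇒ b_2 = 18 − 17 − 0 = 1. So H_2 = Z.

H_0 = Z,  H_1 = Z^2,  H_2 = Z.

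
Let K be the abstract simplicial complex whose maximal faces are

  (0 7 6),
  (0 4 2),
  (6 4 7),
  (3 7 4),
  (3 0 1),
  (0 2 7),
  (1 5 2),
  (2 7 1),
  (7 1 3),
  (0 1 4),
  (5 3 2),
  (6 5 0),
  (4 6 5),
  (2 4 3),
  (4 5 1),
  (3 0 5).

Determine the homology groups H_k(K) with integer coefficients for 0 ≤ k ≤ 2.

H_0 ≅ Z,  H_1 ≅ Z^2,  H_2 ≅ Z.

Fix the vertex order 0 < 1 < 2 < 3 < 4 < 5 < 6 < 7 and write every simplex with vertices in increasing order. Then dim K = 2 and the simplices of K are:

  0-simplices (8): [0], [1], [2], [3], [4], [5], [6], [7]
  1-simplices (24): (24 of them)
  2-simplices (16): [0,1,3], [0,1,4], [0,2,4], [0,2,7], [0,3,5], [0,5,6], [0,6,7], [1,2,5], [1,2,7], [1,3,7], [1,4,5], [2,3,4], [2,3,5], [3,4,7], [4,5,6], [4,6,7]

giving chain groups C_0 ≅ Z^8, C_1 ≅ Z^24, C_2 ≅ Z^16.

∂_1: C_1 → C_0 maps an edge to its endpoints' difference, ∂[p,q] = q − p. For instance
  ∂[2,7] = [7] − [2].
The resulting 8×24 matrix has rank 7, and its Smith normal form has invariant factors (1,1,1,1,1,1,1).

The boundary map ∂_2: C_2 → C_1 acts by ∂[p,q,r] = [q,r] − [p,r] + [p,q]. For instance
  ∂[4,6,7] = [6,7] − [4,7] + [4,6],
  ∂[0,1,4] = [1,4] − [0,4] + [0,1].
This gives a 24×16 integer matrix of rank 15; reducing to Smith normal form yields diagonal entries (1,1,1,1,1,1,1,1,1,1,1,1,1,1,1).

Computing H_k = (kernel of ∂_k) / (image of ∂_{k+1}):

  H_0: rank C_0 − rank ∂_1 = 8 − 7 = 1, and the invariant factors of ∂_1 are all 1, so H_0 = Z.
  H_1: rank ker ∂_1 − rank ∂_2 = (24 − 7) − 15 = 2, and the invariant factors of ∂_2 are all 1, so H_1 = Z^2.
  H_2: rank ker ∂_2 − rank ∂_3 = (16 − 15) − 0 = 1, and there is no ∂_3, so H_2 = Z.

(K is a triangulation of the torus T^2.)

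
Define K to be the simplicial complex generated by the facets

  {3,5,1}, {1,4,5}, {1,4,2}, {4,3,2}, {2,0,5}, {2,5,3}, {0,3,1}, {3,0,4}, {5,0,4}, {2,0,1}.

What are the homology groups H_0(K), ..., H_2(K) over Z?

H_0 ≅ Z,  H_1 ≅ Z/2,  H_2 = 0.

We work with the vertex ordering 0 < 1 < 2 < 3 < 4 < 5. The simplices of K, each written with vertices in increasing order, are:

  0-simplices (6): [0], [1], [2], [3], [4], [5]
  1-simplices (15): [0,1], [0,2], [0,3], [0,4], [0,5], [1,2], [1,3], [1,4], [1,5], [2,3], [2,4], [2,5], [3,4], [3,5], [4,5]
  2-simplices (10): [0,1,2], [0,1,3], [0,2,5], [0,3,4], [0,4,5], [1,2,4], [1,3,5], [1,4,5], [2,3,4], [2,3,5]

Hence C_0 ≅ Z^6, C_1 ≅ Z^15, C_2 ≅ Z^10.

The boundary map ∂_1: C_1 → C_0 is given by ∂[p,q] = [q] − [p].
This gives a 6×15 integer matrix of rank 5; reducing to Smith normal form yields diagonal entries (1,1,1,1,1).

∂_2: C_2 → C_1 maps a triangle to the signed sum of its edges. For instance
  ∂[1,3,5] = [3,5] − [1,5] + [1,3],
  ∂[0,1,2] = [1,2] − [0,2] + [0,1].
This gives a 15×10 integer matrix of rank 10; reducing to Smith normal form yields diagonal entries (1,1,1,1,1,1,1,1,1,2).

From H_k ≅ ker(∂_k) / im(∂_{k+1}) we obtain:

  H_0: rank C_0 − rank ∂_1 = 6 − 5 = 1, and the invariant factors of ∂_1 are all 1, so H_0 = Z.
  H_1: rank ker ∂_1 − rank ∂_2 = (15 − 5) − 10 = 0, and ∂_2 has invariant factor 2 > 1, so H_1 = Z/2.
  H_2: rank ker ∂_2 − rank ∂_3 = (10 − 10) − 0 = 0, and there is no ∂_3, so H_2 = 0.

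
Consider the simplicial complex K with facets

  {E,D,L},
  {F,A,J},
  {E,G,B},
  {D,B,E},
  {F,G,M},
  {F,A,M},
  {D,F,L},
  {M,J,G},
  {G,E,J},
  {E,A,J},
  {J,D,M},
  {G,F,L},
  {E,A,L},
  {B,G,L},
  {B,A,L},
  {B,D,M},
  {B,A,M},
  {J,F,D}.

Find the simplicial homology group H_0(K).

K has 9 vertices, 27 edges, 18 triangles.
rank ∂_0 = 0, rank ∂_1 = 8 ⇒ b_0 = 9 − 0 − 8 = 1; all invariant factors of ∂_1 are 1 so no torsion. So H_0 = Z.

H_0 ≅ Z.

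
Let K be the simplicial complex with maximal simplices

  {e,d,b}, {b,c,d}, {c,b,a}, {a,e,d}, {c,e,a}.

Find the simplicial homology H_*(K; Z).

H_0 ≅ Z,  H_1 ≅ Z,  H_2 = 0.

We work with the vertex ordering a < b < c < d < e. The simplices of K, each written with vertices in increasing order, are:

  0-simplices (5): a, b, c, d, e
  1-simplices (10): ab, ac, ad, ae, bc, bd, be, cd, ce, de
  2-simplices (5): abc, ace, ade, bcd, bde

so the chain groups are C_0 ≅ Z^5, C_1 ≅ Z^10, C_2 ≅ Z^5.

∂_1: C_1 → C_0 maps an edge to its endpoints' difference, ∂[p,q] = q − p.
The 5×10 boundary matrix has rank 4 and Smith normal form diag(1,1,1,1).

The boundary map ∂_2: C_2 → C_1 maps a triangle to the signed sum of its edges. For instance
  ∂ace = ce − ae + ac,
  ∂bde = de − be + bd.
As a 10×5 matrix over Z this has rank 5, with invariant factors (1,1,1,1,1).

Reading off H_k = ker ∂_k / im ∂_{k+1}:

  H_0: rank C_0 − rank ∂_1 = 5 − 4 = 1, and the invariant factors of ∂_1 are all 1, so H_0 ≅ Z.
  H_1: rank ker ∂_1 − rank ∂_2 = (10 − 4) − 5 = 1, and the invariant factors of ∂_2 are all 1, so H_1 ≅ Z.
  H_2: rank ker ∂_2 − rank ∂_3 = (5 − 5) − 0 = 0, and there is no ∂_3, so H_2 ≅ 0.

As a check, the Euler characteristic is 5 − 10 + 5 = 0, which agrees with 1 − 1 + 0 = 0.
(K is a triangulation of the Möbius band.)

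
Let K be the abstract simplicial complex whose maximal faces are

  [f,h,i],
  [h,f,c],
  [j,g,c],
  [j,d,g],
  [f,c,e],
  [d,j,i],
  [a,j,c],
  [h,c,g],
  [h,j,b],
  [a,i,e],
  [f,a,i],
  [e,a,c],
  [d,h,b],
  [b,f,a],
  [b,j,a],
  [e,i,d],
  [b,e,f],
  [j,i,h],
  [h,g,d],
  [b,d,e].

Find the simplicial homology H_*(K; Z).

Fix the vertex order a < b < c < d < e < f < g < h < i < j and write every simplex with vertices in increasing order. Then dim K = 2 and the simplices of K are:

  0-simplices (10): a, b, c, d, e, f, g, h, i, j
  1-simplices (30): ab, ac, ae, af, ai, aj, bd, be, bf, bh, bj, ce, cf, cg, ch, cj, de, dg, dh, di, dj, ef, ei, fh, fi, gh, gj, hi, hj, ij
  2-simplices (20): abf, abj, ace, acj, aei, afi, bde, bdh, bef, bhj, cef, cfh, cgh, cgj, dei, dgh, dgj, dij, fhi, hij

giving chain groups C_0 ≅ Z^10, C_1 ≅ Z^30, C_2 ≅ Z^20.

Boundary ∂_1: C_1 → C_0 sends each edge [p,q] (with p < q) to q − p. For instance
  ∂hj = j − h.
As a 10×30 matrix over Z this has rank 9, with invariant factors (1,1,1,1,1,1,1,1,1).

The boundary map ∂_2: C_2 → C_1 acts by ∂[p,q,r] = [q,r] − [p,r] + [p,q]. For instance
  ∂afi = fi − ai + af,
  ∂bef = ef − bf + be.
This gives a 30×20 integer matrix of rank 20; reducing to Smith normal form yields diagonal entries (1,1,1,1,1,1,1,1,1,1,1,1,1,1,1,1,1,1,1,2).

From H_k ≅ ker(∂_k) / im(∂_{k+1}) we obtain:

  H_0: rank C_0 − rank ∂_1 = 10 − 9 = 1, and the invariant factors of ∂_1 are all 1, so H_0 = Z.
  H_1: rank ker ∂_1 − rank ∂_2 = (30 − 9) − 20 = 1, and ∂_2 has invariant factor 2 > 1, so H_1 = Z ⊕ Z/2.
  H_2: rank ker ∂_2 − rank ∂_3 = (20 − 20) − 0 = 0, and there is no ∂_3, so H_2 = 0.

H_0 = Z,  H_1 = Z ⊕ Z/2,  H_2 = 0.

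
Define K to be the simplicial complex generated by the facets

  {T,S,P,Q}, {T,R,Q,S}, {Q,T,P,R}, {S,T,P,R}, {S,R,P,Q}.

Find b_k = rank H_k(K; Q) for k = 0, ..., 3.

b_0 = 1, b_1 = 0, b_2 = 0, b_3 = 1.

Fix the vertex order P < Q < R < S < T and write every simplex with vertices in increasing order. Then dim K = 3 and the simplices of K are:

  0-simplices (5): P, Q, R, S, T
  1-simplices (10): PQ, PR, PS, PT, QR, QS, QT, RS, RT, ST
  2-simplices (10): PQR, PQS, PQT, PRS, PRT, PST, QRS, QRT, QST, RST
  3-simplices (5): PQRS, PQRT, PQST, PRST, QRST

Hence C_0 ≅ Z^5, C_1 ≅ Z^10, C_2 ≅ Z^10, C_3 ≅ Z^5.

Boundary ∂_1: C_1 → C_0 maps an edge to its endpoints' difference, ∂[p,q] = q − p. For instance
  ∂QS = S − Q.
The 5×10 boundary matrix has rank 4 and Smith normal form diag(1,1,1,1).

Boundary ∂_2: C_2 → C_1 acts by ∂[p,q,r] = [q,r] − [p,r] + [p,q]. For instance
  ∂PST = ST − PT + PS,
  ∂QRS = RS − QS + QR.
This gives a 10×10 integer matrix of rank 6; reducing to Smith normal form yields diagonal entries (1,1,1,1,1,1).

Boundary ∂_3: C_3 → C_2 sends each 3-simplex σ to the alternating sum Σ_i (−1)^i (σ with its i-th vertex removed). For instance
  ∂PQRS = QRS − PRS + PQS − PQR,
  ∂QRST = RST − QST + QRT − QRS.
As a 10×5 matrix over Z this has rank 4, with invariant factors (1,1,1,1).

Now H_k = ker ∂_k / im ∂_{k+1}, so:

  H_0: rank C_0 − rank ∂_1 = 5 − 4 = 1, and the invariant factors of ∂_1 are all 1, so H_0 = Z.
  H_1: rank ker ∂_1 − rank ∂_2 = (10 − 4) − 6 = 0, and the invariant factors of ∂_2 are all 1, so H_1 = 0.
  H_2: rank ker ∂_2 − rank ∂_3 = (10 − 6) − 4 = 0, and the invariant factors of ∂_3 are all 1, so H_2 = 0.
  H_3: rank ker ∂_3 − rank ∂_4 = (5 − 4) − 0 = 1, and there is no ∂_4, so H_3 = Z.

(K is a triangulation of the 3-sphere S^3.)

Hence the Betti numbers are b_0 = 1, b_1 = 0, b_2 = 0, b_3 = 1.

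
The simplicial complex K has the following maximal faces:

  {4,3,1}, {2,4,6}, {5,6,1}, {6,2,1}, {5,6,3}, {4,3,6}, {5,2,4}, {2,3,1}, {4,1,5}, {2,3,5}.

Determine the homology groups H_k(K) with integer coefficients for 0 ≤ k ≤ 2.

Take the total order 1 < 2 < 3 < 4 < 5 < 6 on the vertex set. Then K (dimension 2) consists of the simplices:

  0-simplices (6): [1], [2], [3], [4], [5], [6]
  1-simplices (15): [1,2], [1,3], [1,4], [1,5], [1,6], [2,3], [2,4], [2,5], [2,6], [3,4], [3,5], [3,6], [4,5], [4,6], [5,6]
  2-simplices (10): [1,2,3], [1,2,6], [1,3,4], [1,4,5], [1,5,6], [2,3,5], [2,4,5], [2,4,6], [3,4,6], [3,5,6]

giving chain groups C_0 ≅ Z^6, C_1 ≅ Z^15, C_2 ≅ Z^10.

Boundary ∂_1: C_1 → C_0 maps an edge to its endpoints' difference, ∂[p,q] = q − p. For instance
  ∂[1,4] = [4] − [1].
This gives a 6×15 integer matrix of rank 5; reducing to Smith normal form yields diagonal entries (1,1,1,1,1).

The boundary map ∂_2: C_2 → C_1 maps a triangle to the signed sum of its edges. For instance
  ∂[1,3,4] = [3,4] − [1,4] + [1,3],
  ∂[3,4,6] = [4,6] − [3,6] + [3,4].
The 15×10 boundary matrix has rank 10 and Smith normal form diag(1,1,1,1,1,1,1,1,1,2).

Computing H_k = (kernel of ∂_k) / (image of ∂_{k+1}):

  H_0: rank C_0 − rank ∂_1 = 6 − 5 = 1, and the invariant factors of ∂_1 are all 1, so H_0 = Z.
  H_1: rank ker ∂_1 − rank ∂_2 = (15 − 5) − 10 = 0, and ∂_2 has invariant factor 2 > 1, so H_1 = Z_2.
  H_2: rank ker ∂_2 − rank ∂_3 = (10 − 10) − 0 = 0, and there is no ∂_3, so H_2 = 0.

As a check, the Euler characteristic is 6 − 15 + 10 = 1, which agrees with 1 − 0 + 0 = 1.

H_0 = Z,  H_1 = Z_2,  H_2 = 0.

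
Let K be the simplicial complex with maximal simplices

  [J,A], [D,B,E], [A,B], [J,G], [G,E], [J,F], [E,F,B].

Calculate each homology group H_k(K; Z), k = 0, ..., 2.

H_0 ≅ Z,  H_1 ≅ Z^2,  H_2 = 0.

Take the total order A < B < D < E < F < G < J on the vertex set. Then K (dimension 2) consists of the simplices:

  0-simplices (7): A, B, D, E, F, G, J
  1-simplices (10): AB, AJ, BD, BE, BF, DE, EF, EG, FJ, GJ
  2-simplices (2): BDE, BEF

giving chain groups C_0 ≅ Z^7, C_1 ≅ Z^10, C_2 ≅ Z^2.

∂_1: C_1 → C_0 sends each edge [p,q] (with p < q) to q − p.
As a 7×10 matrix over Z this has rank 6, with invariant factors (1,1,1,1,1,1).

The boundary map ∂_2: C_2 → C_1 maps a triangle to the signed sum of its edges. For instance
  ∂BEF = EF − BF + BE,
  ∂BDE = DE − BE + BD.
As a 10×2 matrix over Z this has rank 2, with invariant factors (1,1).

Computing H_k = (kernel of ∂_k) / (image of ∂_{k+1}):

  H_0: rank C_0 − rank ∂_1 = 7 − 6 = 1, and the invariant factors of ∂_1 are all 1, so H_0 ≅ Z.
  H_1: rank ker ∂_1 − rank ∂_2 = (10 − 6) − 2 = 2, and the invariant factors of ∂_2 are all 1, so H_1 ≅ Z^2.
  H_2: rank ker ∂_2 − rank ∂_3 = (2 − 2) − 0 = 0, and there is no ∂_3, so H_2 ≅ 0.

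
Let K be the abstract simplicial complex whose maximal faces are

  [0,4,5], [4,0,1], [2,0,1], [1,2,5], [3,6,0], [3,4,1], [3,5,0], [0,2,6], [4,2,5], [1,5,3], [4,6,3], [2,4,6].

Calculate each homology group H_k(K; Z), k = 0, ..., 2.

We work with the vertex ordering 0 < 1 < 2 < 3 < 4 < 5 < 6. The simplices of K, each written with vertices in increasing order, are:

  0-simplices (7): [0], [1], [2], [3], [4], [5], [6]
  1-simplices (18): [0,1], [0,2], [0,3], [0,4], [0,5], [0,6], [1,2], [1,3], [1,4], [1,5], [2,4], [2,5], [2,6], [3,4], [3,5], [3,6], [4,5], [4,6]
  2-simplices (12): [0,1,2], [0,1,4], [0,2,6], [0,3,5], [0,3,6], [0,4,5], [1,2,5], [1,3,4], [1,3,5], [2,4,5], [2,4,6], [3,4,6]

giving chain groups C_0 ≅ Z^7, C_1 ≅ Z^18, C_2 ≅ Z^12.

Boundary ∂_1: C_1 → C_0 is given by ∂[p,q] = [q] − [p].
The 7×18 boundary matrix has rank 6 and Smith normal form diag(1,1,1,1,1,1).

The boundary map ∂_2: C_2 → C_1 sends each 2-simplex [p,q,r] to [q,r] − [p,r] + [p,q]. For instance
  ∂[0,4,5] = [4,5] − [0,5] + [0,4],
  ∂[0,2,6] = [2,6] − [0,6] + [0,2].
This gives a 18×12 integer matrix of rank 12; reducing to Smith normal form yields diagonal entries (1,1,1,1,1,1,1,1,1,1,1,2).

Computing H_k = (kernel of ∂_k) / (image of ∂_{k+1}):

  H_0: rank C_0 − rank ∂_1 = 7 − 6 = 1, and the invariant factors of ∂_1 are all 1, so H_0 ≅ Z.
  H_1: rank ker ∂_1 − rank ∂_2 = (18 − 6) − 12 = 0, and ∂_2 has invariant factor 2 > 1, so H_1 ≅ Z/2.
  H_2: rank ker ∂_2 − rank ∂_3 = (12 − 12) − 0 = 0, and there is no ∂_3, so H_2 ≅ 0.

As a check, the Euler characteristic is 7 − 18 + 12 = 1, which agrees with 1 − 0 + 0 = 1.

H_0 ≅ Z,  H_1 ≅ Z/2,  H_2 = 0.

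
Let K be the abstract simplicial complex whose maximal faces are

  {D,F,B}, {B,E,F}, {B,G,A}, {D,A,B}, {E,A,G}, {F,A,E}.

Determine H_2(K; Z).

Take the total order A < B < D < E < F < G on the vertex set. Then K (dimension 2) consists of the simplices:

  0-simplices (6): A, B, D, E, F, G
  1-simplices (12): AB, AD, AE, AF, AG, BD, BE, BF, BG, DF, EF, EG
  2-simplices (6): ABD, ABG, AEF, AEG, BDF, BEF

giving chain groups C_0 ≅ Z^6, C_1 ≅ Z^12, C_2 ≅ Z^6.

∂_1: C_1 → C_0 is given by ∂[p,q] = [q] − [p].
This gives a 6×12 integer matrix of rank 5; reducing to Smith normal form yields diagonal entries (1,1,1,1,1).

The boundary map ∂_2: C_2 → C_1 acts by ∂[p,q,r] = [q,r] − [p,r] + [p,q]. For instance
  ∂AEF = EF − AF + AE,
  ∂ABG = BG − AG + AB.
As a 12×6 matrix over Z this has rank 6, with invariant factors (1,1,1,1,1,1).

Reading off H_k = ker ∂_k / im ∂_{k+1}:

  H_2: rank ker ∂_2 − rank ∂_3 = (6 − 6) − 0 = 0, and there is no ∂_3, so H_2 = 0.

H_2 ≅ 0.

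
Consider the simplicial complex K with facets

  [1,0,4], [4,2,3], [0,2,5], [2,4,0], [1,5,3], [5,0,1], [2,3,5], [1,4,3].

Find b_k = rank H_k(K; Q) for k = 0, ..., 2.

b_0 = 1, b_1 = 0, b_2 = 1.

Take the total order 0 < 1 < 2 < 3 < 4 < 5 on the vertex set. Then K (dimension 2) consists of the simplices:

  0-simplices (6): [0], [1], [2], [3], [4], [5]
  1-simplices (12): [0,1], [0,2], [0,4], [0,5], [1,3], [1,4], [1,5], [2,3], [2,4], [2,5], [3,4], [3,5]
  2-simplices (8): [0,1,4], [0,1,5], [0,2,4], [0,2,5], [1,3,4], [1,3,5], [2,3,4], [2,3,5]

Hence C_0 ≅ Z^6, C_1 ≅ Z^12, C_2 ≅ Z^8.

The boundary map ∂_1: C_1 → C_0 sends each edge [p,q] (with p < q) to q − p. For instance
  ∂[0,1] = [1] − [0].
As a 6×12 matrix over Z this has rank 5, with invariant factors (1,1,1,1,1).

∂_2: C_2 → C_1 acts by ∂[p,q,r] = [q,r] − [p,r] + [p,q]. For instance
  ∂[1,3,5] = [3,5] − [1,5] + [1,3],
  ∂[0,2,4] = [2,4] − [0,4] + [0,2].
As a 12×8 matrix over Z this has rank 7, with invariant factors (1,1,1,1,1,1,1).

Reading off H_k = ker ∂_k / im ∂_{k+1}:

  H_0: rank C_0 − rank ∂_1 = 6 − 5 = 1, and the invariant factors of ∂_1 are all 1, so H_0 ≅ Z.
  H_1: rank ker ∂_1 − rank ∂_2 = (12 − 5) − 7 = 0, and the invariant factors of ∂_2 are all 1, so H_1 ≅ 0.
  H_2: rank ker ∂_2 − rank ∂_3 = (8 − 7) − 0 = 1, and there is no ∂_3, so H_2 ≅ Z.

As a check, the Euler characteristic is 6 − 12 + 8 = 2, which agrees with 1 − 0 + 1 = 2.
(K is a triangulation of the 2-sphere S^2.)

Hence the Betti numbers are b_0 = 1, b_1 = 0, b_2 = 1.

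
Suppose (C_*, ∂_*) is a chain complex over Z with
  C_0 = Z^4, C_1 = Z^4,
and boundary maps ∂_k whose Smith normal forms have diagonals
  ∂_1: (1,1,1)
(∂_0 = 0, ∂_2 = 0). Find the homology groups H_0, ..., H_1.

H_0: b_0 = 4 − 0 − 3 = 1; torsion from ∂_1 factors > 1: none. So H_0 = Z.
H_1: b_1 = 4 − 3 − 0 = 1; torsion from ∂_2 factors > 1: none. So H_1 = Z.

H_0 = Z,  H_1 = Z.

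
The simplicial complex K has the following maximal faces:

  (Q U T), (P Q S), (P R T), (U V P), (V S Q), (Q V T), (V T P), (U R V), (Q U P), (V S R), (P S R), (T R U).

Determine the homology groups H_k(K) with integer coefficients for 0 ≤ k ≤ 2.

H_0 = Z,  H_1 = Z/2Z,  H_2 = 0.

We work with the vertex ordering P < Q < R < S < T < U < V. The simplices of K, each written with vertices in increasing order, are:

  0-simplices (7): P, Q, R, S, T, U, V
  1-simplices (18): PQ, PR, PS, PT, PU, PV, QS, QT, QU, QV, RS, RT, RU, RV, SV, TU, TV, UV
  2-simplices (12): PQS, PQU, PRS, PRT, PTV, PUV, QSV, QTU, QTV, RSV, RTU, RUV

so the chain groups are C_0 ≅ Z^7, C_1 ≅ Z^18, C_2 ≅ Z^12.

Boundary ∂_1: C_1 → C_0 maps an edge to its endpoints' difference, ∂[p,q] = q − p.
The resulting 7×18 matrix has rank 6, and its Smith normal form has invariant factors (1,1,1,1,1,1).

Boundary ∂_2: C_2 → C_1 maps a triangle to the signed sum of its edges. For instance
  ∂PTV = TV − PV + PT,
  ∂PUV = UV − PV + PU.
This gives a 18×12 integer matrix of rank 12; reducing to Smith normal form yields diagonal entries (1,1,1,1,1,1,1,1,1,1,1,2).

Computing H_k = (kernel of ∂_k) / (image of ∂_{k+1}):

  H_0: rank C_0 − rank ∂_1 = 7 − 6 = 1, and the invariant factors of ∂_1 are all 1, so H_0 ≅ Z.
  H_1: rank ker ∂_1 − rank ∂_2 = (18 − 6) − 12 = 0, and ∂_2 has invariant factor 2 > 1, so H_1 ≅ Z/2Z.
  H_2: rank ker ∂_2 − rank ∂_3 = (12 − 12) − 0 = 0, and there is no ∂_3, so H_2 ≅ 0.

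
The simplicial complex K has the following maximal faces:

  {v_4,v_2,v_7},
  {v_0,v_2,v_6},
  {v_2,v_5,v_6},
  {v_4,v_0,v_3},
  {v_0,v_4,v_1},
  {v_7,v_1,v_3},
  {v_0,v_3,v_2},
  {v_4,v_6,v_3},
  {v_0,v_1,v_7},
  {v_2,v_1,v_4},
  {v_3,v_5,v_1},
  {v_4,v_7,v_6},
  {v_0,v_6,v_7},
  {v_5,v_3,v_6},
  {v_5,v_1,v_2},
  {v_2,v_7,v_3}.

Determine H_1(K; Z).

Order the vertices as v_0 < v_1 < v_2 < v_3 < v_4 < v_5 < v_6 < v_7. Listing each simplex with vertices in this order, K has dimension 2 with simplices:

  0-simplices (8): [v_0], [v_1], [v_2], [v_3], [v_4], [v_5], [v_6], [v_7]
  1-simplices (24): (24 of them)
  2-simplices (16): (16 of them)

Hence C_0 ≅ Z^8, C_1 ≅ Z^24, C_2 ≅ Z^16.

The boundary map ∂_1: C_1 → C_0 is given by ∂[p,q] = [q] − [p]. For instance
  ∂[v_1,v_7] = [v_7] − [v_1].
The resulting 8×24 matrix has rank 7, and its Smith normal form has invariant factors (1,1,1,1,1,1,1).

The boundary map ∂_2: C_2 → C_1 sends each 2-simplex [p,q,r] to [q,r] − [p,r] + [p,q]. For instance
  ∂[v_0,v_2,v_6] = [v_2,v_6] − [v_0,v_6] + [v_0,v_2],
  ∂[v_0,v_6,v_7] = [v_6,v_7] − [v_0,v_7] + [v_0,v_6].
The resulting 24×16 matrix has rank 15, and its Smith normal form has invariant factors (1,1,1,1,1,1,1,1,1,1,1,1,1,1,1).

Computing H_k = (kernel of ∂_k) / (image of ∂_{k+1}):

  H_1: rank ker ∂_1 − rank ∂_2 = (24 − 7) − 15 = 2, and the invariant factors of ∂_2 are all 1, so H_1 ≅ Z^2.

(K is a triangulation of the torus T^2.)

H_1 ≅ Z^2.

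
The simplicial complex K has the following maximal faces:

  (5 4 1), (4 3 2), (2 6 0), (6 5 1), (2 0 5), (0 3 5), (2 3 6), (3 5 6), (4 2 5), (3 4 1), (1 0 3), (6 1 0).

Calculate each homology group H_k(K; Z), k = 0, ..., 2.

H_0 ≅ Z,  H_1 ≅ Z/2Z,  H_2 = 0.

We work with the vertex ordering 0 < 1 < 2 < 3 < 4 < 5 < 6. The simplices of K, each written with vertices in increasing order, are:

  0-simplices (7): [0], [1], [2], [3], [4], [5], [6]
  1-simplices (18): [0,1], [0,2], [0,3], [0,5], [0,6], [1,3], [1,4], [1,5], [1,6], [2,3], [2,4], [2,5], [2,6], [3,4], [3,5], [3,6], [4,5], [5,6]
  2-simplices (12): [0,1,3], [0,1,6], [0,2,5], [0,2,6], [0,3,5], [1,3,4], [1,4,5], [1,5,6], [2,3,4], [2,3,6], [2,4,5], [3,5,6]

giving chain groups C_0 ≅ Z^7, C_1 ≅ Z^18, C_2 ≅ Z^12.

∂_1: C_1 → C_0 is given by ∂[p,q] = [q] − [p]. For instance
  ∂[3,6] = [6] − [3].
The resulting 7×18 matrix has rank 6, and its Smith normal form has invariant factors (1,1,1,1,1,1).

∂_2: C_2 → C_1 maps a triangle to the signed sum of its edges. For instance
  ∂[0,1,3] = [1,3] − [0,3] + [0,1],
  ∂[2,3,6] = [3,6] − [2,6] + [2,3].
This gives a 18×12 integer matrix of rank 12; reducing to Smith normal form yields diagonal entries (1,1,1,1,1,1,1,1,1,1,1,2).

From H_k ≅ ker(∂_k) / im(∂_{k+1}) we obtain:

  H_0: rank C_0 − rank ∂_1 = 7 − 6 = 1, and the invariant factors of ∂_1 are all 1, so H_0 = Z.
  H_1: rank ker ∂_1 − rank ∂_2 = (18 − 6) − 12 = 0, and ∂_2 has invariant factor 2 > 1, so H_1 = Z/2Z.
  H_2: rank ker ∂_2 − rank ∂_3 = (12 − 12) − 0 = 0, and there is no ∂_3, so H_2 = 0.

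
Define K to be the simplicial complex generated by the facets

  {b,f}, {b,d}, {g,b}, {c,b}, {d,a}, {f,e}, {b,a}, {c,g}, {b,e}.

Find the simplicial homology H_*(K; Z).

H_0 ≅ Z,  H_1 ≅ Z^3.

Order the vertices as a < b < c < d < e < f < g. Listing each simplex with vertices in this order, K has dimension 1 with simplices:

  0-simplices (7): a, b, c, d, e, f, g
  1-simplices (9): ab, ad, bc, bd, be, bf, bg, cg, ef

giving chain groups C_0 ≅ Z^7, C_1 ≅ Z^9.

The boundary map ∂_1: C_1 → C_0 maps an edge to its endpoints' difference, ∂[p,q] = q − p.
The 7×9 boundary matrix has rank 6 and Smith normal form diag(1,1,1,1,1,1).

Now H_k = ker ∂_k / im ∂_{k+1}, so:

  H_0: rank C_0 − rank ∂_1 = 7 − 6 = 1, and the invariant factors of ∂_1 are all 1, so H_0 = Z.
  H_1: rank ker ∂_1 − rank ∂_2 = (9 − 6) − 0 = 3, and there is no ∂_2, so H_1 = Z^3.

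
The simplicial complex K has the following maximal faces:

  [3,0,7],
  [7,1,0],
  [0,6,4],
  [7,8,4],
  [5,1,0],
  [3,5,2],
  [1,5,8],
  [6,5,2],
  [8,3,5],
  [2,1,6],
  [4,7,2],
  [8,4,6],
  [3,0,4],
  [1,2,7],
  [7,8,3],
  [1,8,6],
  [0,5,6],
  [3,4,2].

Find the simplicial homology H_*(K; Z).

K has 9 vertices, 27 edges, 18 triangles.
rank ∂_0 = 0, rank ∂_1 = 8 ⇒ b_0 = 9 − 0 − 8 = 1; all invariant factors of ∂_1 are 1 so no torsion. So H_0 = Z.
rank ∂_1 = 8, rank ∂_2 = 18 ⇒ b_1 = 27 − 8 − 18 = 1; ∂_2 has invariant factor(s) [2] giving torsion. So H_1 = Z ⊕ Z/2Z.
rank ∂_2 = 18, rank ∂_3 = 0 ⇒ b_2 = 18 − 18 − 0 = 0. So H_2 = 0.

H_0 ≅ Z,  H_1 ≅ Z ⊕ Z/2Z,  H_2 = 0.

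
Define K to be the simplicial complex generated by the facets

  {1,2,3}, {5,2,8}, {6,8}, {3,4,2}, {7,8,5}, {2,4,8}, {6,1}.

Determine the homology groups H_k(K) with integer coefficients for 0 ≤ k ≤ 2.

H_0 ≅ Z,  H_1 ≅ Z,  H_2 = 0.

Fix the vertex order 1 < 2 < 3 < 4 < 5 < 6 < 7 < 8 and write every simplex with vertices in increasing order. Then dim K = 2 and the simplices of K are:

  0-simplices (8): [1], [2], [3], [4], [5], [6], [7], [8]
  1-simplices (13): [1,2], [1,3], [1,6], [2,3], [2,4], [2,5], [2,8], [3,4], [4,8], [5,7], [5,8], [6,8], [7,8]
  2-simplices (5): [1,2,3], [2,3,4], [2,4,8], [2,5,8], [5,7,8]

Hence C_0 ≅ Z^8, C_1 ≅ Z^13, C_2 ≅ Z^5.

Boundary ∂_1: C_1 → C_0 is given by ∂[p,q] = [q] − [p].
As a 8×13 matrix over Z this has rank 7, with invariant factors (1,1,1,1,1,1,1).

∂_2: C_2 → C_1 sends each 2-simplex [p,q,r] to [q,r] − [p,r] + [p,q]. For instance
  ∂[5,7,8] = [7,8] − [5,8] + [5,7],
  ∂[2,5,8] = [5,8] − [2,8] + [2,5].
This gives a 13×5 integer matrix of rank 5; reducing to Smith normal form yields diagonal entries (1,1,1,1,1).

Reading off H_k = ker ∂_k / im ∂_{k+1}:

  H_0: rank C_0 − rank ∂_1 = 8 − 7 = 1, and the invariant factors of ∂_1 are all 1, so H_0 ≅ Z.
  H_1: rank ker ∂_1 − rank ∂_2 = (13 − 7) − 5 = 1, and the invariant factors of ∂_2 are all 1, so H_1 ≅ Z.
  H_2: rank ker ∂_2 − rank ∂_3 = (5 − 5) − 0 = 0, and there is no ∂_3, so H_2 ≅ 0.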